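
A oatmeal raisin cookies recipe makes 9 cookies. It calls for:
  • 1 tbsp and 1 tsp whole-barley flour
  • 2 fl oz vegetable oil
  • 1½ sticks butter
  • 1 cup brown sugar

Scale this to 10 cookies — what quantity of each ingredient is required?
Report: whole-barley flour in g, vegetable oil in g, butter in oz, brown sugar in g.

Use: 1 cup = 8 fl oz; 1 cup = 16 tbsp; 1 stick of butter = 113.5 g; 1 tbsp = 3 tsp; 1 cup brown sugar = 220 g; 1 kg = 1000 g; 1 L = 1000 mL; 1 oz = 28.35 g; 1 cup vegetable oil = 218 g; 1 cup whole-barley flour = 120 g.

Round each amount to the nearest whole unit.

Scaling factor: 10/9.
whole-barley flour: (1 tbsp + 1 tsp = 4/3 tbsp) × 10/9 ÷ 16 tbsp/cup × 120 g/cup ≈ 11 g
vegetable oil: 2 fl oz × 10/9 ÷ 8 fl oz/cup × 218 g/cup ≈ 61 g
butter: 1.5 stick × 10/9 × 113.5 g/stick ÷ 28.35 g/oz ≈ 7 oz
brown sugar: 1 cup × 10/9 × 220 g/cup ≈ 244 g

whole-barley flour: 11 g; vegetable oil: 61 g; butter: 7 oz; brown sugar: 244 g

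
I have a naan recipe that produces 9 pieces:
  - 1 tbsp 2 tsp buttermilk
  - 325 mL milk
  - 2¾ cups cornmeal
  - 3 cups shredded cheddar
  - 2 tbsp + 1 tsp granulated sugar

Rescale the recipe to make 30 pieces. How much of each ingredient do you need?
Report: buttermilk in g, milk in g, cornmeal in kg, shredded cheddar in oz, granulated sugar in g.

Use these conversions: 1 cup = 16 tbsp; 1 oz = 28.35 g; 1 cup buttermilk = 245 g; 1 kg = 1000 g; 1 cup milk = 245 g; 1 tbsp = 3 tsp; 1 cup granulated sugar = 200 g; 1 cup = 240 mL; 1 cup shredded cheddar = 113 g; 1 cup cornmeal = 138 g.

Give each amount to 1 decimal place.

Scaling factor: 30/9 = 10/3.
buttermilk: (1 tbsp + 2 tsp = 5/3 tbsp) × 10/3 ÷ 16 tbsp/cup × 245 g/cup ≈ 85.1 g
milk: 325 mL × 10/3 ÷ 240 mL/cup × 245 g/cup ≈ 1105.9 g
cornmeal: 2.75 cup × 10/3 × 138 g/cup ÷ 1000 g/kg ≈ 1.3 kg
shredded cheddar: 3 cup × 10/3 × 113 g/cup ÷ 28.35 g/oz ≈ 39.9 oz
granulated sugar: (2 tbsp + 1 tsp = 7/3 tbsp) × 10/3 ÷ 16 tbsp/cup × 200 g/cup ≈ 97.2 g

buttermilk: 85.1 g; milk: 1105.9 g; cornmeal: 1.3 kg; shredded cheddar: 39.9 oz; granulated sugar: 97.2 g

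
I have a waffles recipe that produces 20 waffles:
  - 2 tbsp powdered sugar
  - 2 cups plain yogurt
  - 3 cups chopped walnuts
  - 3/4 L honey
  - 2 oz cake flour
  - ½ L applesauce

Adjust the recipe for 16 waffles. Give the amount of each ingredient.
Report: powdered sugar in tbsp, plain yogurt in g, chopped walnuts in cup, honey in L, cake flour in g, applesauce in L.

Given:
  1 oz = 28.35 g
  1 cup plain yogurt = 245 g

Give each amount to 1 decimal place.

powdered sugar: 1.6 tbsp; plain yogurt: 392.0 g; chopped walnuts: 2.4 cup; honey: 0.6 L; cake flour: 45.4 g; applesauce: 0.4 L

Scaling factor: 16/20 = 4/5 = 0.8.
powdered sugar: 2 tbsp × 4/5 = 1.6 tbsp
plain yogurt: 2 cup × 4/5 × 245 g/cup = 392.0 g
chopped walnuts: 3 cup × 4/5 = 2.4 cup
honey: 0.75 L × 4/5 = 0.6 L
cake flour: 2 oz × 4/5 × 28.35 g/oz ≈ 45.4 g
applesauce: 0.5 L × 4/5 = 0.4 L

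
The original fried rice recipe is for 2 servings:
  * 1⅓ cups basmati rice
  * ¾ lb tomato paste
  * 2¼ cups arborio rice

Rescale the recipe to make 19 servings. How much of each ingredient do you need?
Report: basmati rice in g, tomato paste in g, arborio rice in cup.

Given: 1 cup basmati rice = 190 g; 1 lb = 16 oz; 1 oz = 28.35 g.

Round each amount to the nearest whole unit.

Scaling factor: 19/2 = 9.5.
basmati rice: 4/3 cup × 19/2 × 190 g/cup ≈ 2407 g
tomato paste: 0.75 lb × 19/2 × 16 oz/lb × 28.35 g/oz ≈ 3232 g
arborio rice: 2.25 cup × 19/2 ≈ 21 cup

basmati rice: 2407 g; tomato paste: 3232 g; arborio rice: 21 cup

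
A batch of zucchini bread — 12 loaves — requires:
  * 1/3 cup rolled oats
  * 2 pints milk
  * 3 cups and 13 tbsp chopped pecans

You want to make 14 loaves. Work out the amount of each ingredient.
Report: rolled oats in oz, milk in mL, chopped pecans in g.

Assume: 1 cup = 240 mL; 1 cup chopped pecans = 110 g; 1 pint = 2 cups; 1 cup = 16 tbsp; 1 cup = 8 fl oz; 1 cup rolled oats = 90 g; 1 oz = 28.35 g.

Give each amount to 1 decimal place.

Scaling factor: 14/12 = 7/6.
rolled oats: 1/3 cup × 7/6 × 90 g/cup ÷ 28.35 g/oz ≈ 1.2 oz
milk: 2 pint × 7/6 × 2 cup/pint × 240 mL/cup = 1120.0 mL
chopped pecans: (3 cup + 13 tbsp = 3.8125 cup) × 7/6 × 110 g/cup ≈ 489.3 g

rolled oats: 1.2 oz; milk: 1120.0 mL; chopped pecans: 489.3 g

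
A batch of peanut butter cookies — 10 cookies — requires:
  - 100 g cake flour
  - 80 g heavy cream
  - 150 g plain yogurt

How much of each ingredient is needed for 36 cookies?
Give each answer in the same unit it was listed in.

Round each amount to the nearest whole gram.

Scaling factor: 36/10 = 18/5 = 3.6.
cake flour: 100 g × 18/5 = 360 g
heavy cream: 80 g × 18/5 = 288 g
plain yogurt: 150 g × 18/5 = 540 g

cake flour: 360 g; heavy cream: 288 g; plain yogurt: 540 g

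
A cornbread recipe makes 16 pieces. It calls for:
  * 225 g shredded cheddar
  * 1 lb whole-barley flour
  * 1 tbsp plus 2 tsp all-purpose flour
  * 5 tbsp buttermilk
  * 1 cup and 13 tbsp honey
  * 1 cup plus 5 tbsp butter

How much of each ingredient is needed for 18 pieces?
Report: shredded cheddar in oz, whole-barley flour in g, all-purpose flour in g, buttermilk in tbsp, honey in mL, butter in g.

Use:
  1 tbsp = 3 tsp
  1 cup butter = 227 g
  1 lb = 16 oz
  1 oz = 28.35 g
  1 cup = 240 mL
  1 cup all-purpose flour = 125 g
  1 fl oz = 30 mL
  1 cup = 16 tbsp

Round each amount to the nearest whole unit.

shredded cheddar: 9 oz; whole-barley flour: 510 g; all-purpose flour: 15 g; buttermilk: 6 tbsp; honey: 489 mL; butter: 335 g

Scaling factor: 18/16 = 9/8 = 1.125.
shredded cheddar: 225 g × 9/8 ÷ 28.35 g/oz ≈ 9 oz
whole-barley flour: 1 lb × 9/8 × 16 oz/lb × 28.35 g/oz ≈ 510 g
all-purpose flour: (1 tbsp + 2 tsp = 5/3 tbsp) × 9/8 ÷ 16 tbsp/cup × 125 g/cup ≈ 15 g
buttermilk: 5 tbsp × 9/8 ≈ 6 tbsp
honey: (1 cup + 13 tbsp = 1.8125 cup) × 9/8 × 240 mL/cup ≈ 489 mL
butter: (1 cup + 5 tbsp = 1.3125 cup) × 9/8 × 227 g/cup ≈ 335 g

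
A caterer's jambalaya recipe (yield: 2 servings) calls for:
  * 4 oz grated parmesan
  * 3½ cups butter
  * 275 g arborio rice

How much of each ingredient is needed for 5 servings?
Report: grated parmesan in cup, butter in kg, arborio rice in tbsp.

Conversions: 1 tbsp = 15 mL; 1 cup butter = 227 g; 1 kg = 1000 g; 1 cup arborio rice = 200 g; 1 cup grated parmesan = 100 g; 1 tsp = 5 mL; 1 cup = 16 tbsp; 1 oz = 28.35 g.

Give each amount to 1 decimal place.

grated parmesan: 2.8 cup; butter: 2.0 kg; arborio rice: 55.0 tbsp

Scaling factor: 5/2 = 2.5.
grated parmesan: 4 oz × 5/2 × 28.35 g/oz ÷ 100 g/cup ≈ 2.8 cup
butter: 3.5 cup × 5/2 × 227 g/cup ÷ 1000 g/kg ≈ 2.0 kg
arborio rice: 275 g × 5/2 ÷ 200 g/cup × 16 tbsp/cup = 55.0 tbsp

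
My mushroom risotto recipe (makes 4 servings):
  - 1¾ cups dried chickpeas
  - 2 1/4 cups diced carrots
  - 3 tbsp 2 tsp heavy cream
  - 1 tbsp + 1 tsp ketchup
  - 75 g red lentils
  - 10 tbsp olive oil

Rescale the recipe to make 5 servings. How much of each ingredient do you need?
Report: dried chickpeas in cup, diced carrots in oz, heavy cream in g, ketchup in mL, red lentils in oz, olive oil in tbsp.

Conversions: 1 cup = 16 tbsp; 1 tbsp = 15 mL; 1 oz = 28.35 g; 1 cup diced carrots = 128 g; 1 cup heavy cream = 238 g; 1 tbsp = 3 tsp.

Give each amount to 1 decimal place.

dried chickpeas: 2.2 cup; diced carrots: 12.7 oz; heavy cream: 68.2 g; ketchup: 25.0 mL; red lentils: 3.3 oz; olive oil: 12.5 tbsp

Scaling factor: 5/4 = 1.25.
dried chickpeas: 1.75 cup × 5/4 ≈ 2.2 cup
diced carrots: 2.25 cup × 5/4 × 128 g/cup ÷ 28.35 g/oz ≈ 12.7 oz
heavy cream: (3 tbsp + 2 tsp = 11/3 tbsp) × 5/4 ÷ 16 tbsp/cup × 238 g/cup ≈ 68.2 g
ketchup: (1 tbsp + 1 tsp = 4/3 tbsp) × 5/4 × 15 mL/tbsp = 25.0 mL
red lentils: 75 g × 5/4 ÷ 28.35 g/oz ≈ 3.3 oz
olive oil: 10 tbsp × 5/4 = 12.5 tbsp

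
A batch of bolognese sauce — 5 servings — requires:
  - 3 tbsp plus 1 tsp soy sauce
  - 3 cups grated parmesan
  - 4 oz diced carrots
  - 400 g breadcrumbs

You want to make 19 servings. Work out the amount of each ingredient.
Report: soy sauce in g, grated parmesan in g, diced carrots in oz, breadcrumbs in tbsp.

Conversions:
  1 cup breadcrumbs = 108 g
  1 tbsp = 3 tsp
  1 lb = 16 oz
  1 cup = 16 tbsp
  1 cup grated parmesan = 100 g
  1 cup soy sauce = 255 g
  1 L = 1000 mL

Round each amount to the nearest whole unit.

Scaling factor: 19/5 = 3.8.
soy sauce: (3 tbsp + 1 tsp = 10/3 tbsp) × 19/5 ÷ 16 tbsp/cup × 255 g/cup ≈ 202 g
grated parmesan: 3 cup × 19/5 × 100 g/cup = 1140 g
diced carrots: 4 oz × 19/5 ≈ 15 oz
breadcrumbs: 400 g × 19/5 ÷ 108 g/cup × 16 tbsp/cup ≈ 225 tbsp

soy sauce: 202 g; grated parmesan: 1140 g; diced carrots: 15 oz; breadcrumbs: 225 tbsp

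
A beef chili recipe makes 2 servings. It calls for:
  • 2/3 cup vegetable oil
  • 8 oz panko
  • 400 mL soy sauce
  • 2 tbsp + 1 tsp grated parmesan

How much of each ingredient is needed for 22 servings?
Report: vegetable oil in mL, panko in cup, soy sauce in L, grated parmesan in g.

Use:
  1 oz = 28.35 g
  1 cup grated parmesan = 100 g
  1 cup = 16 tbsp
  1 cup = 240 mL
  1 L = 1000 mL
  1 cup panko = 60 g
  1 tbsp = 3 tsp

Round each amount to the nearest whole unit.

vegetable oil: 1760 mL; panko: 42 cup; soy sauce: 4 L; grated parmesan: 160 g

Scaling factor: 22/2 = 11.
vegetable oil: 2/3 cup × 11 × 240 mL/cup = 1760 mL
panko: 8 oz × 11 × 28.35 g/oz ÷ 60 g/cup ≈ 42 cup
soy sauce: 400 mL × 11 ÷ 1000 mL/L ≈ 4 L
grated parmesan: (2 tbsp + 1 tsp = 7/3 tbsp) × 11 ÷ 16 tbsp/cup × 100 g/cup ≈ 160 g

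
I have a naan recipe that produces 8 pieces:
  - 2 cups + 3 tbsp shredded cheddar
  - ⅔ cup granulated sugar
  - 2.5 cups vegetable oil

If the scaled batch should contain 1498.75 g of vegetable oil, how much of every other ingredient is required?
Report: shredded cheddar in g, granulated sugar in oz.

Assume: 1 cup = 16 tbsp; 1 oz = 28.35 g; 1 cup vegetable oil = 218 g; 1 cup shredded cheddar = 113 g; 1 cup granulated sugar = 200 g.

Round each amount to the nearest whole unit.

shredded cheddar: 680 g; granulated sugar: 13 oz

The original recipe has 545 g of vegetable oil, so the scaling factor is 1498.75 ÷ 545 = 11/4 = 2.75.
shredded cheddar: (2 cup + 3 tbsp = 2.1875 cup) × 11/4 × 113 g/cup ≈ 680 g
granulated sugar: 2/3 cup × 11/4 × 200 g/cup ÷ 28.35 g/oz ≈ 13 oz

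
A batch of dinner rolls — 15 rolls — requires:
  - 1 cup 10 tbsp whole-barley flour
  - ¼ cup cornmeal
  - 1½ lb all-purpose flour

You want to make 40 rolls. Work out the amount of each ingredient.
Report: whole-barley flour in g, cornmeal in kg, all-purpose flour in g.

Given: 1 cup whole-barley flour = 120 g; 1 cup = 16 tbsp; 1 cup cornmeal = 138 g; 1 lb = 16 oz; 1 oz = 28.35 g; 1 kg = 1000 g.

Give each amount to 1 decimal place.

whole-barley flour: 520.0 g; cornmeal: 0.1 kg; all-purpose flour: 1814.4 g

Scaling factor: 40/15 = 8/3.
whole-barley flour: (1 cup + 10 tbsp = 1.625 cup) × 8/3 × 120 g/cup = 520.0 g
cornmeal: 0.25 cup × 8/3 × 138 g/cup ÷ 1000 g/kg ≈ 0.1 kg
all-purpose flour: 1.5 lb × 8/3 × 16 oz/lb × 28.35 g/oz = 1814.4 g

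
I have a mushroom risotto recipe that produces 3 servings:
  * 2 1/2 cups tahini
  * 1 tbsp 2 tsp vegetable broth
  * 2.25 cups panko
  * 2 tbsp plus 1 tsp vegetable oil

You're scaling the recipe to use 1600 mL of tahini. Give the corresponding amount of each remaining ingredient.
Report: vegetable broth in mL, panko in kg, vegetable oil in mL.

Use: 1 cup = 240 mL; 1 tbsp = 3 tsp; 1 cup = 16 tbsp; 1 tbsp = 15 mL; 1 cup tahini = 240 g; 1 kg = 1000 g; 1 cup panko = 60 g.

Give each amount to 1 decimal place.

The original recipe has 600 mL of tahini, so the scaling factor is 1600 ÷ 600 = 8/3.
vegetable broth: (1 tbsp + 2 tsp = 5/3 tbsp) × 8/3 × 15 mL/tbsp ≈ 66.7 mL
panko: 2.25 cup × 8/3 × 60 g/cup ÷ 1000 g/kg ≈ 0.4 kg
vegetable oil: (2 tbsp + 1 tsp = 7/3 tbsp) × 8/3 × 15 mL/tbsp ≈ 93.3 mL

vegetable broth: 66.7 mL; panko: 0.4 kg; vegetable oil: 93.3 mL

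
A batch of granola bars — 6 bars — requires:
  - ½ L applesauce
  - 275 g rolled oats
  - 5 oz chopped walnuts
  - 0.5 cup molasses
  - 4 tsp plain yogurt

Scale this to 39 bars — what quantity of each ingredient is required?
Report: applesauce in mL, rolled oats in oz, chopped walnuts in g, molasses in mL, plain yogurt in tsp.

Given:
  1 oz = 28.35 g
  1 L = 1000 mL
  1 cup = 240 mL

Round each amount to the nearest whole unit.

Scaling factor: 39/6 = 13/2 = 6.5.
applesauce: 0.5 L × 13/2 × 1000 mL/L = 3250 mL
rolled oats: 275 g × 13/2 ÷ 28.35 g/oz ≈ 63 oz
chopped walnuts: 5 oz × 13/2 × 28.35 g/oz ≈ 921 g
molasses: 0.5 cup × 13/2 × 240 mL/cup = 780 mL
plain yogurt: 4 tsp × 13/2 = 26 tsp

applesauce: 3250 mL; rolled oats: 63 oz; chopped walnuts: 921 g; molasses: 780 mL; plain yogurt: 26 tsp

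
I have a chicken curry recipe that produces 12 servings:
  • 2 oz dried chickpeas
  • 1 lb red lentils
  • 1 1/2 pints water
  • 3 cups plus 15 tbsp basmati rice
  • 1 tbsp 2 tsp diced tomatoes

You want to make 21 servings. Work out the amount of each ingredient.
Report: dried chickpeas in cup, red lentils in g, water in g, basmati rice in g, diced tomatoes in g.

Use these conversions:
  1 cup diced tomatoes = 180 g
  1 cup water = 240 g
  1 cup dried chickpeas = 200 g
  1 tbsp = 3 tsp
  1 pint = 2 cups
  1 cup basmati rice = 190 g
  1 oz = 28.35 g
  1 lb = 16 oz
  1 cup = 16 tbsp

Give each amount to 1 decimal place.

dried chickpeas: 0.5 cup; red lentils: 793.8 g; water: 1260.0 g; basmati rice: 1309.2 g; diced tomatoes: 32.8 g

Scaling factor: 21/12 = 7/4 = 1.75.
dried chickpeas: 2 oz × 7/4 × 28.35 g/oz ÷ 200 g/cup ≈ 0.5 cup
red lentils: 1 lb × 7/4 × 16 oz/lb × 28.35 g/oz = 793.8 g
water: 1.5 pint × 7/4 × 2 cup/pint × 240 g/cup = 1260.0 g
basmati rice: (3 cup + 15 tbsp = 3.9375 cup) × 7/4 × 190 g/cup ≈ 1309.2 g
diced tomatoes: (1 tbsp + 2 tsp = 5/3 tbsp) × 7/4 ÷ 16 tbsp/cup × 180 g/cup ≈ 32.8 g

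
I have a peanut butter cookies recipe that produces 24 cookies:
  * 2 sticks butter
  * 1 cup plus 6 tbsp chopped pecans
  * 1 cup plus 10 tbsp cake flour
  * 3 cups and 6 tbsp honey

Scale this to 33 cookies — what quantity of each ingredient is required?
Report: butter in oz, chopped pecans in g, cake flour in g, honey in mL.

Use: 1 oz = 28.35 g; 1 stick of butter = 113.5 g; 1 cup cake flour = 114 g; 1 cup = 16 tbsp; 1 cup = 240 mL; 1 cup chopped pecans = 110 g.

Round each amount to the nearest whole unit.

Scaling factor: 33/24 = 11/8 = 1.375.
butter: 2 stick × 11/8 × 113.5 g/stick ÷ 28.35 g/oz ≈ 11 oz
chopped pecans: (1 cup + 6 tbsp = 1.375 cup) × 11/8 × 110 g/cup ≈ 208 g
cake flour: (1 cup + 10 tbsp = 1.625 cup) × 11/8 × 114 g/cup ≈ 255 g
honey: (3 cup + 6 tbsp = 3.375 cup) × 11/8 × 240 mL/cup ≈ 1114 mL

butter: 11 oz; chopped pecans: 208 g; cake flour: 255 g; honey: 1114 mL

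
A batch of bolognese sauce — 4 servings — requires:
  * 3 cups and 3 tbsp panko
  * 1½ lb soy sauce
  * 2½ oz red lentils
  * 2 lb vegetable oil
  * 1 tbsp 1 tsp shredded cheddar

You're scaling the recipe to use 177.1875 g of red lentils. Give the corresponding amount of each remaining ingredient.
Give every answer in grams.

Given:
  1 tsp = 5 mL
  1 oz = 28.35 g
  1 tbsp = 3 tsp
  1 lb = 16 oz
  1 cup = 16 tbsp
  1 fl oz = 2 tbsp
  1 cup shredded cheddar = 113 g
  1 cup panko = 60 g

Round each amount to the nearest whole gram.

panko: 478 g; soy sauce: 1701 g; vegetable oil: 2268 g; shredded cheddar: 24 g

The original recipe has 70.875 g of red lentils, so the scaling factor is 177.1875 ÷ 70.875 = 5/2 = 2.5.
panko: (3 cup + 3 tbsp = 3.1875 cup) × 5/2 × 60 g/cup ≈ 478 g
soy sauce: 1.5 lb × 5/2 × 16 oz/lb × 28.35 g/oz = 1701 g
vegetable oil: 2 lb × 5/2 × 16 oz/lb × 28.35 g/oz = 2268 g
shredded cheddar: (1 tbsp + 1 tsp = 4/3 tbsp) × 5/2 ÷ 16 tbsp/cup × 113 g/cup ≈ 24 g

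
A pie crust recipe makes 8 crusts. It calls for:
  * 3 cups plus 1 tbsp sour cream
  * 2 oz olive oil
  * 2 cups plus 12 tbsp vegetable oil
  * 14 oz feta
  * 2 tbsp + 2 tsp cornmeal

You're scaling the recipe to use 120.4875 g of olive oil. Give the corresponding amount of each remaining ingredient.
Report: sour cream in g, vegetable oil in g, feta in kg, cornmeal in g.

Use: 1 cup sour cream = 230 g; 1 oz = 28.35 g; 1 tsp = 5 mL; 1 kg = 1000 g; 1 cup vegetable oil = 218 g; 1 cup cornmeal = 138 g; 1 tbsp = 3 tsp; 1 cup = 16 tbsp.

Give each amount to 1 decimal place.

sour cream: 1496.8 g; vegetable oil: 1273.9 g; feta: 0.8 kg; cornmeal: 48.9 g

The original recipe has 56.7 g of olive oil, so the scaling factor is 120.4875 ÷ 56.7 = 17/8 = 2.125.
sour cream: (3 cup + 1 tbsp = 3.0625 cup) × 17/8 × 230 g/cup ≈ 1496.8 g
vegetable oil: (2 cup + 12 tbsp = 2.75 cup) × 17/8 × 218 g/cup ≈ 1273.9 g
feta: 14 oz × 17/8 × 28.35 g/oz ÷ 1000 g/kg ≈ 0.8 kg
cornmeal: (2 tbsp + 2 tsp = 8/3 tbsp) × 17/8 ÷ 16 tbsp/cup × 138 g/cup ≈ 48.9 g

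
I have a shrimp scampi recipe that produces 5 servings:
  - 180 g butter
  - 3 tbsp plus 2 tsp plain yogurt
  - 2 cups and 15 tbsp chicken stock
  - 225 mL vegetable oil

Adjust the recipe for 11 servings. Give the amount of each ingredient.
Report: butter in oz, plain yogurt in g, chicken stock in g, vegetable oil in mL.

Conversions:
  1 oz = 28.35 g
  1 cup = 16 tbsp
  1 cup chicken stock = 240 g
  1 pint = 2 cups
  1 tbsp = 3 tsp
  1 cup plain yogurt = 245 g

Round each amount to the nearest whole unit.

Scaling factor: 11/5 = 2.2.
butter: 180 g × 11/5 ÷ 28.35 g/oz ≈ 14 oz
plain yogurt: (3 tbsp + 2 tsp = 11/3 tbsp) × 11/5 ÷ 16 tbsp/cup × 245 g/cup ≈ 124 g
chicken stock: (2 cup + 15 tbsp = 2.9375 cup) × 11/5 × 240 g/cup = 1551 g
vegetable oil: 225 mL × 11/5 = 495 mL

butter: 14 oz; plain yogurt: 124 g; chicken stock: 1551 g; vegetable oil: 495 mL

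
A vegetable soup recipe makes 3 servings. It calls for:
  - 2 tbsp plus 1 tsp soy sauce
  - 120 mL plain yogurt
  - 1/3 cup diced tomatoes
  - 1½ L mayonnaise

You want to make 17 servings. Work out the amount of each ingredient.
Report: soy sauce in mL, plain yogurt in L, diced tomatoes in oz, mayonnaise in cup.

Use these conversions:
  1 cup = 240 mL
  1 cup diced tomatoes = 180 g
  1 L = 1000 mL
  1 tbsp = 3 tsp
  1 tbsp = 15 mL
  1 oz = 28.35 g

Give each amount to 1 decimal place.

Scaling factor: 17/3.
soy sauce: (2 tbsp + 1 tsp = 7/3 tbsp) × 17/3 × 15 mL/tbsp ≈ 198.3 mL
plain yogurt: 120 mL × 17/3 ÷ 1000 mL/L ≈ 0.7 L
diced tomatoes: 1/3 cup × 17/3 × 180 g/cup ÷ 28.35 g/oz ≈ 12.0 oz
mayonnaise: 1.5 L × 17/3 × 1000 mL/L ÷ 240 mL/cup ≈ 35.4 cup

soy sauce: 198.3 mL; plain yogurt: 0.7 L; diced tomatoes: 12.0 oz; mayonnaise: 35.4 cup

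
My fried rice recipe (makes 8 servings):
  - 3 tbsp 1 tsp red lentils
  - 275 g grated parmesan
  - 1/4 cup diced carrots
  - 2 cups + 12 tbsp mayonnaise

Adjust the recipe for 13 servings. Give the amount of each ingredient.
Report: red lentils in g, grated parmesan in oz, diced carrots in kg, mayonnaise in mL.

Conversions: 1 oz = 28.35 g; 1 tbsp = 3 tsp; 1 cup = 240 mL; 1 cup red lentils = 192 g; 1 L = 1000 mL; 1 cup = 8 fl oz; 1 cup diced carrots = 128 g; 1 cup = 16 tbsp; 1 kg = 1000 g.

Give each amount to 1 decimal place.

red lentils: 65.0 g; grated parmesan: 15.8 oz; diced carrots: 0.1 kg; mayonnaise: 1072.5 mL

Scaling factor: 13/8 = 1.625.
red lentils: (3 tbsp + 1 tsp = 10/3 tbsp) × 13/8 ÷ 16 tbsp/cup × 192 g/cup = 65.0 g
grated parmesan: 275 g × 13/8 ÷ 28.35 g/oz ≈ 15.8 oz
diced carrots: 0.25 cup × 13/8 × 128 g/cup ÷ 1000 g/kg ≈ 0.1 kg
mayonnaise: (2 cup + 12 tbsp = 2.75 cup) × 13/8 × 240 mL/cup = 1072.5 mL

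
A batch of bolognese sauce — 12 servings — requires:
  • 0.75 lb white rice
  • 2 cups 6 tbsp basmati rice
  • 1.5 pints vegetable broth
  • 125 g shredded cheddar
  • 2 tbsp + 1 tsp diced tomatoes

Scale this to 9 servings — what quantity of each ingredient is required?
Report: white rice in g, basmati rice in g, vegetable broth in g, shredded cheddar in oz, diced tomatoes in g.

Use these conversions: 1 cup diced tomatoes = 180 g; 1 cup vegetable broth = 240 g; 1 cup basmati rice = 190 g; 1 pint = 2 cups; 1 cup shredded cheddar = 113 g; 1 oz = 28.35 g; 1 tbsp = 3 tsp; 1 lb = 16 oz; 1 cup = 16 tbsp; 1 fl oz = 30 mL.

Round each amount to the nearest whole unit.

white rice: 255 g; basmati rice: 338 g; vegetable broth: 540 g; shredded cheddar: 3 oz; diced tomatoes: 20 g

Scaling factor: 9/12 = 3/4 = 0.75.
white rice: 0.75 lb × 3/4 × 16 oz/lb × 28.35 g/oz ≈ 255 g
basmati rice: (2 cup + 6 tbsp = 2.375 cup) × 3/4 × 190 g/cup ≈ 338 g
vegetable broth: 1.5 pint × 3/4 × 2 cup/pint × 240 g/cup = 540 g
shredded cheddar: 125 g × 3/4 ÷ 28.35 g/oz ≈ 3 oz
diced tomatoes: (2 tbsp + 1 tsp = 7/3 tbsp) × 3/4 ÷ 16 tbsp/cup × 180 g/cup ≈ 20 g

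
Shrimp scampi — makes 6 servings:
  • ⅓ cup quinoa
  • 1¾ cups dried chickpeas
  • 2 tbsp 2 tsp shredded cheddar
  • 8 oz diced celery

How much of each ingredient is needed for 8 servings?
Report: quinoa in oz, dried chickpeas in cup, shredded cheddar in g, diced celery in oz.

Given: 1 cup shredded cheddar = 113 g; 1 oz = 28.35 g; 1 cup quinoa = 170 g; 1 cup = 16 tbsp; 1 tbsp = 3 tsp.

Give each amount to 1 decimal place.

Scaling factor: 8/6 = 4/3.
quinoa: 1/3 cup × 4/3 × 170 g/cup ÷ 28.35 g/oz ≈ 2.7 oz
dried chickpeas: 1.75 cup × 4/3 ≈ 2.3 cup
shredded cheddar: (2 tbsp + 2 tsp = 8/3 tbsp) × 4/3 ÷ 16 tbsp/cup × 113 g/cup ≈ 25.1 g
diced celery: 8 oz × 4/3 ≈ 10.7 oz

quinoa: 2.7 oz; dried chickpeas: 2.3 cup; shredded cheddar: 25.1 g; diced celery: 10.7 oz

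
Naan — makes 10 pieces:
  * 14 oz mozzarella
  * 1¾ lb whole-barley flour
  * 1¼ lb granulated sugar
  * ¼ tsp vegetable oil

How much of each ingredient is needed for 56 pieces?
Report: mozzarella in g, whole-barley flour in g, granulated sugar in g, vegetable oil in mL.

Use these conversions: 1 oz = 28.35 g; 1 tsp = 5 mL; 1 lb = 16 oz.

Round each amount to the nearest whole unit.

Scaling factor: 56/10 = 28/5 = 5.6.
mozzarella: 14 oz × 28/5 × 28.35 g/oz ≈ 2223 g
whole-barley flour: 1.75 lb × 28/5 × 16 oz/lb × 28.35 g/oz ≈ 4445 g
granulated sugar: 1.25 lb × 28/5 × 16 oz/lb × 28.35 g/oz ≈ 3175 g
vegetable oil: 0.25 tsp × 28/5 × 5 mL/tsp = 7 mL

mozzarella: 2223 g; whole-barley flour: 4445 g; granulated sugar: 3175 g; vegetable oil: 7 mL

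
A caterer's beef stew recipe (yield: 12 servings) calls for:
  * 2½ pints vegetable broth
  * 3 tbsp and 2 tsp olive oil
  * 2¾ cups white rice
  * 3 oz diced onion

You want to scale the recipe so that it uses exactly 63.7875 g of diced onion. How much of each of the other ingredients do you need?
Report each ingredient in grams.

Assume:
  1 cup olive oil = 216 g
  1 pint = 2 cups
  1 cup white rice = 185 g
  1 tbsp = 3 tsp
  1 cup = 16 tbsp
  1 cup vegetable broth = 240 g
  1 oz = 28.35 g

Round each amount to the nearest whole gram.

The original recipe has 85.05 g of diced onion, so the scaling factor is 63.7875 ÷ 85.05 = 3/4 = 0.75.
vegetable broth: 2.5 pint × 3/4 × 2 cup/pint × 240 g/cup = 900 g
olive oil: (3 tbsp + 2 tsp = 11/3 tbsp) × 3/4 ÷ 16 tbsp/cup × 216 g/cup ≈ 37 g
white rice: 2.75 cup × 3/4 × 185 g/cup ≈ 382 g

vegetable broth: 900 g; olive oil: 37 g; white rice: 382 g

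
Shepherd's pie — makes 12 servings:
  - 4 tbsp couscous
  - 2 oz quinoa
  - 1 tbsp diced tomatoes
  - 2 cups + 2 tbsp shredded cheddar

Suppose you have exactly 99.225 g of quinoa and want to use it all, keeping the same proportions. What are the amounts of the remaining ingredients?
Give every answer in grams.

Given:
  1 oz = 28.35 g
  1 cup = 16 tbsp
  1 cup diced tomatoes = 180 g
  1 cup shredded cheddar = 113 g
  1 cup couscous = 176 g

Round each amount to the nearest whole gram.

couscous: 77 g; diced tomatoes: 20 g; shredded cheddar: 420 g

The original recipe has 56.7 g of quinoa, so the scaling factor is 99.225 ÷ 56.7 = 7/4 = 1.75.
couscous: 4 tbsp × 7/4 ÷ 16 tbsp/cup × 176 g/cup = 77 g
diced tomatoes: 1 tbsp × 7/4 ÷ 16 tbsp/cup × 180 g/cup ≈ 20 g
shredded cheddar: (2 cup + 2 tbsp = 2.125 cup) × 7/4 × 113 g/cup ≈ 420 g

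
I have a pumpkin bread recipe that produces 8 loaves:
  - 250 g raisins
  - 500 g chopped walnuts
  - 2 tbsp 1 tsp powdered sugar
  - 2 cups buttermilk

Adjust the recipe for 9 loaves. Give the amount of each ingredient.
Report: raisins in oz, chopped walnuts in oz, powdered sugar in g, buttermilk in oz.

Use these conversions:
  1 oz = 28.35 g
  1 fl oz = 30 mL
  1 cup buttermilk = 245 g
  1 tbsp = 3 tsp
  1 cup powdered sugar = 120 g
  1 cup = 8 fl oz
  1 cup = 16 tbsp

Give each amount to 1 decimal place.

Scaling factor: 9/8 = 1.125.
raisins: 250 g × 9/8 ÷ 28.35 g/oz ≈ 9.9 oz
chopped walnuts: 500 g × 9/8 ÷ 28.35 g/oz ≈ 19.8 oz
powdered sugar: (2 tbsp + 1 tsp = 7/3 tbsp) × 9/8 ÷ 16 tbsp/cup × 120 g/cup ≈ 19.7 g
buttermilk: 2 cup × 9/8 × 245 g/cup ÷ 28.35 g/oz ≈ 19.4 oz

raisins: 9.9 oz; chopped walnuts: 19.8 oz; powdered sugar: 19.7 g; buttermilk: 19.4 oz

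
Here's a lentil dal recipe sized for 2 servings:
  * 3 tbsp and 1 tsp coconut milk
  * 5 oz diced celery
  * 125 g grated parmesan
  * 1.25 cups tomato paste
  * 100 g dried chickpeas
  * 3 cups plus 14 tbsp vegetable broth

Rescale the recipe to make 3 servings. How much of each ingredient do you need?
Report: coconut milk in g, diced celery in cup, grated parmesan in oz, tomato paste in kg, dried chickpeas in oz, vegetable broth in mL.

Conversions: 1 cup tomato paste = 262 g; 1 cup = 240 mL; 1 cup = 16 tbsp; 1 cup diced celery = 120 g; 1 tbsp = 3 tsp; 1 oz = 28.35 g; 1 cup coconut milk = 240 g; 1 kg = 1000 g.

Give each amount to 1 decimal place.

Scaling factor: 3/2 = 1.5.
coconut milk: (3 tbsp + 1 tsp = 10/3 tbsp) × 3/2 ÷ 16 tbsp/cup × 240 g/cup = 75.0 g
diced celery: 5 oz × 3/2 × 28.35 g/oz ÷ 120 g/cup ≈ 1.8 cup
grated parmesan: 125 g × 3/2 ÷ 28.35 g/oz ≈ 6.6 oz
tomato paste: 1.25 cup × 3/2 × 262 g/cup ÷ 1000 g/kg ≈ 0.5 kg
dried chickpeas: 100 g × 3/2 ÷ 28.35 g/oz ≈ 5.3 oz
vegetable broth: (3 cup + 14 tbsp = 3.875 cup) × 3/2 × 240 mL/cup = 1395.0 mL

coconut milk: 75.0 g; diced celery: 1.8 cup; grated parmesan: 6.6 oz; tomato paste: 0.5 kg; dried chickpeas: 5.3 oz; vegetable broth: 1395.0 mL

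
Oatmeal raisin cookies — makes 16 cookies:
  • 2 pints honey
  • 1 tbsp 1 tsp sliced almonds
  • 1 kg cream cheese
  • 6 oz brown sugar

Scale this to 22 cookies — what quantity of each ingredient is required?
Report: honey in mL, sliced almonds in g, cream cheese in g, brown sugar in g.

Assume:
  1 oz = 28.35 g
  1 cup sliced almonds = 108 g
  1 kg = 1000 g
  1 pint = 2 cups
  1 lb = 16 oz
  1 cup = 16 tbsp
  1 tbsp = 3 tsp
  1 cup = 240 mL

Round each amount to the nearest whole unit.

Scaling factor: 22/16 = 11/8 = 1.375.
honey: 2 pint × 11/8 × 2 cup/pint × 240 mL/cup = 1320 mL
sliced almonds: (1 tbsp + 1 tsp = 4/3 tbsp) × 11/8 ÷ 16 tbsp/cup × 108 g/cup ≈ 12 g
cream cheese: 1 kg × 11/8 × 1000 g/kg = 1375 g
brown sugar: 6 oz × 11/8 × 28.35 g/oz ≈ 234 g

honey: 1320 mL; sliced almonds: 12 g; cream cheese: 1375 g; brown sugar: 234 g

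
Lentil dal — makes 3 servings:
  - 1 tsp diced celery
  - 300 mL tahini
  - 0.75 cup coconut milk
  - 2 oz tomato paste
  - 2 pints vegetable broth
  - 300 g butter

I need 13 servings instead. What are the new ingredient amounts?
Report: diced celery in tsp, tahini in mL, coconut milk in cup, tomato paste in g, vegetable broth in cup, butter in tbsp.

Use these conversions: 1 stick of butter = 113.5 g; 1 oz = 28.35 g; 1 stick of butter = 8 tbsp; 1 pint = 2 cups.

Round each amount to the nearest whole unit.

Scaling factor: 13/3.
diced celery: 1 tsp × 13/3 ≈ 4 tsp
tahini: 300 mL × 13/3 = 1300 mL
coconut milk: 0.75 cup × 13/3 ≈ 3 cup
tomato paste: 2 oz × 13/3 × 28.35 g/oz ≈ 246 g
vegetable broth: 2 pint × 13/3 × 2 cup/pint ≈ 17 cup
butter: 300 g × 13/3 ÷ 113.5 g/stick × 8 tbsp/stick ≈ 92 tbsp

diced celery: 4 tsp; tahini: 1300 mL; coconut milk: 3 cup; tomato paste: 246 g; vegetable broth: 17 cup; butter: 92 tbsp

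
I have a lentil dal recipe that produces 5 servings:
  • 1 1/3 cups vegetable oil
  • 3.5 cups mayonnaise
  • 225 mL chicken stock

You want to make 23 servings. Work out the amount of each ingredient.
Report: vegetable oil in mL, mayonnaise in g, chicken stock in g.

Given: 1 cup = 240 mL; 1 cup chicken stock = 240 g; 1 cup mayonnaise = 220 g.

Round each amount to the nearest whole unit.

vegetable oil: 1472 mL; mayonnaise: 3542 g; chicken stock: 1035 g

Scaling factor: 23/5 = 4.6.
vegetable oil: 4/3 cup × 23/5 × 240 mL/cup = 1472 mL
mayonnaise: 3.5 cup × 23/5 × 220 g/cup = 3542 g
chicken stock: 225 mL × 23/5 ÷ 240 mL/cup × 240 g/cup = 1035 g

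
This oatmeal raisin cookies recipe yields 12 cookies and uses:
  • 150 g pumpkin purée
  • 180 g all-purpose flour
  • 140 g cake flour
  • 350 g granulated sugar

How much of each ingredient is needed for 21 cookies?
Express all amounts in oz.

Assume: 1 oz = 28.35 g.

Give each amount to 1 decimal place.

Scaling factor: 21/12 = 7/4 = 1.75.
pumpkin purée: 150 g × 7/4 ÷ 28.35 g/oz ≈ 9.3 oz
all-purpose flour: 180 g × 7/4 ÷ 28.35 g/oz ≈ 11.1 oz
cake flour: 140 g × 7/4 ÷ 28.35 g/oz ≈ 8.6 oz
granulated sugar: 350 g × 7/4 ÷ 28.35 g/oz ≈ 21.6 oz

pumpkin purée: 9.3 oz; all-purpose flour: 11.1 oz; cake flour: 8.6 oz; granulated sugar: 21.6 oz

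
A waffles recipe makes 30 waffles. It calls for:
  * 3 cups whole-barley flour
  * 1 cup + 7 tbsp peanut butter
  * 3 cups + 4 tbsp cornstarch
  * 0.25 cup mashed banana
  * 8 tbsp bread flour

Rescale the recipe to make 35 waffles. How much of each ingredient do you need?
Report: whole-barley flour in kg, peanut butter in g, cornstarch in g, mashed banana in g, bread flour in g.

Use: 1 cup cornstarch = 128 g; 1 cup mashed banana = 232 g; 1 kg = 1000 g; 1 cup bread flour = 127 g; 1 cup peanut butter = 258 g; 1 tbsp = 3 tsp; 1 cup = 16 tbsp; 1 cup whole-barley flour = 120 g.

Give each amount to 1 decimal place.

Scaling factor: 35/30 = 7/6.
whole-barley flour: 3 cup × 7/6 × 120 g/cup ÷ 1000 g/kg ≈ 0.4 kg
peanut butter: (1 cup + 7 tbsp = 1.4375 cup) × 7/6 × 258 g/cup ≈ 432.7 g
cornstarch: (3 cup + 4 tbsp = 3.25 cup) × 7/6 × 128 g/cup ≈ 485.3 g
mashed banana: 0.25 cup × 7/6 × 232 g/cup ≈ 67.7 g
bread flour: 8 tbsp × 7/6 ÷ 16 tbsp/cup × 127 g/cup ≈ 74.1 g

whole-barley flour: 0.4 kg; peanut butter: 432.7 g; cornstarch: 485.3 g; mashed banana: 67.7 g; bread flour: 74.1 g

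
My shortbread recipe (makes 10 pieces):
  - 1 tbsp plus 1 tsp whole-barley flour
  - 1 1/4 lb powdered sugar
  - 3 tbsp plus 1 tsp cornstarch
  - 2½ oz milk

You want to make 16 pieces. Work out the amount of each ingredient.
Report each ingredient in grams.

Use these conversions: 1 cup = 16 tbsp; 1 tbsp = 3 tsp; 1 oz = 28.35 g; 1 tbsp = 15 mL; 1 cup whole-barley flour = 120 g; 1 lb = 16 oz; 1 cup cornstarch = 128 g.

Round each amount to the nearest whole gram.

whole-barley flour: 16 g; powdered sugar: 907 g; cornstarch: 43 g; milk: 113 g

Scaling factor: 16/10 = 8/5 = 1.6.
whole-barley flour: (1 tbsp + 1 tsp = 4/3 tbsp) × 8/5 ÷ 16 tbsp/cup × 120 g/cup = 16 g
powdered sugar: 1.25 lb × 8/5 × 16 oz/lb × 28.35 g/oz ≈ 907 g
cornstarch: (3 tbsp + 1 tsp = 10/3 tbsp) × 8/5 ÷ 16 tbsp/cup × 128 g/cup ≈ 43 g
milk: 2.5 oz × 8/5 × 28.35 g/oz ≈ 113 g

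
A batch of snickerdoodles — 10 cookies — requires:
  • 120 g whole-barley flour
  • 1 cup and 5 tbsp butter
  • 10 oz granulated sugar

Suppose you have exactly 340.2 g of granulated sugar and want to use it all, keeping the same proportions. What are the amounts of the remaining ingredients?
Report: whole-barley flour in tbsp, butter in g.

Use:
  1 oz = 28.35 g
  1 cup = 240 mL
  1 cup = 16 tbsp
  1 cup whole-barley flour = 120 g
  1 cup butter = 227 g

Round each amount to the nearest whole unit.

The original recipe has 283.5 g of granulated sugar, so the scaling factor is 340.2 ÷ 283.5 = 6/5 = 1.2.
whole-barley flour: 120 g × 6/5 ÷ 120 g/cup × 16 tbsp/cup ≈ 19 tbsp
butter: (1 cup + 5 tbsp = 1.3125 cup) × 6/5 × 227 g/cup ≈ 358 g

whole-barley flour: 19 tbsp; butter: 358 g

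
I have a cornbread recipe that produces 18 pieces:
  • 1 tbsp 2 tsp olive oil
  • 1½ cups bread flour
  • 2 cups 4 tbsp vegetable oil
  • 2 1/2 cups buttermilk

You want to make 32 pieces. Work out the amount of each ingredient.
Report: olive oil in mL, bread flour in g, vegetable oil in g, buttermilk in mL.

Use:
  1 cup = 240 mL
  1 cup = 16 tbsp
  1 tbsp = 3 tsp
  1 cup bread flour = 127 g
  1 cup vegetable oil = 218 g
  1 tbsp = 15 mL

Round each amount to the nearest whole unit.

Scaling factor: 32/18 = 16/9.
olive oil: (1 tbsp + 2 tsp = 5/3 tbsp) × 16/9 × 15 mL/tbsp ≈ 44 mL
bread flour: 1.5 cup × 16/9 × 127 g/cup ≈ 339 g
vegetable oil: (2 cup + 4 tbsp = 2.25 cup) × 16/9 × 218 g/cup = 872 g
buttermilk: 2.5 cup × 16/9 × 240 mL/cup ≈ 1067 mL

olive oil: 44 mL; bread flour: 339 g; vegetable oil: 872 g; buttermilk: 1067 mL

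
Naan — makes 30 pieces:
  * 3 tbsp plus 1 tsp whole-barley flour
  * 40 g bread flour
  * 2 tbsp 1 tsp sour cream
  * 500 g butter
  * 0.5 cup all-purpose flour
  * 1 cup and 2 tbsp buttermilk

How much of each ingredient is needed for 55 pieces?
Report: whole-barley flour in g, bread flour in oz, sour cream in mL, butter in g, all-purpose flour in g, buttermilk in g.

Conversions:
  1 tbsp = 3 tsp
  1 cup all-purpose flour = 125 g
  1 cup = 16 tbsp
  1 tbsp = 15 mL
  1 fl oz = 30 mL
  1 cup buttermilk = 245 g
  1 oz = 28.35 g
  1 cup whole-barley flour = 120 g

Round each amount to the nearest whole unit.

Scaling factor: 55/30 = 11/6.
whole-barley flour: (3 tbsp + 1 tsp = 10/3 tbsp) × 11/6 ÷ 16 tbsp/cup × 120 g/cup ≈ 46 g
bread flour: 40 g × 11/6 ÷ 28.35 g/oz ≈ 3 oz
sour cream: (2 tbsp + 1 tsp = 7/3 tbsp) × 11/6 × 15 mL/tbsp ≈ 64 mL
butter: 500 g × 11/6 ≈ 917 g
all-purpose flour: 0.5 cup × 11/6 × 125 g/cup ≈ 115 g
buttermilk: (1 cup + 2 tbsp = 1.125 cup) × 11/6 × 245 g/cup ≈ 505 g

whole-barley flour: 46 g; bread flour: 3 oz; sour cream: 64 mL; butter: 917 g; all-purpose flour: 115 g; buttermilk: 505 g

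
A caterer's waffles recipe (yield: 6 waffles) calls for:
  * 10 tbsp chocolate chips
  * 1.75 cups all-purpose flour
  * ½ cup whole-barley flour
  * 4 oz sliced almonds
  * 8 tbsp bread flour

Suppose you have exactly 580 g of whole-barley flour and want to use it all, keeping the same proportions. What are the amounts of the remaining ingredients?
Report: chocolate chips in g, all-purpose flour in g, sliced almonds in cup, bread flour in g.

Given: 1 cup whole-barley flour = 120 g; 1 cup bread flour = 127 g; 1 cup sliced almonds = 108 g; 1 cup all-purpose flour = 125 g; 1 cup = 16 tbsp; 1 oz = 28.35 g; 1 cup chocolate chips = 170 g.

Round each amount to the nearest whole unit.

chocolate chips: 1027 g; all-purpose flour: 2115 g; sliced almonds: 10 cup; bread flour: 614 g

The original recipe has 60 g of whole-barley flour, so the scaling factor is 580 ÷ 60 = 29/3.
chocolate chips: 10 tbsp × 29/3 ÷ 16 tbsp/cup × 170 g/cup ≈ 1027 g
all-purpose flour: 1.75 cup × 29/3 × 125 g/cup ≈ 2115 g
sliced almonds: 4 oz × 29/3 × 28.35 g/oz ÷ 108 g/cup ≈ 10 cup
bread flour: 8 tbsp × 29/3 ÷ 16 tbsp/cup × 127 g/cup ≈ 614 g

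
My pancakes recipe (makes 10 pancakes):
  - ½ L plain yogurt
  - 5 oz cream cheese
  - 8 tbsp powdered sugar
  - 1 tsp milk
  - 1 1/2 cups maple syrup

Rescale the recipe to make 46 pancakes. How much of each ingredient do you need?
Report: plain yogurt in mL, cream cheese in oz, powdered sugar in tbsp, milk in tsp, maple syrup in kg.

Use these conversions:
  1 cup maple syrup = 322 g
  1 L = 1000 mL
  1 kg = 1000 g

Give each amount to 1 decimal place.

Scaling factor: 46/10 = 23/5 = 4.6.
plain yogurt: 0.5 L × 23/5 × 1000 mL/L = 2300.0 mL
cream cheese: 5 oz × 23/5 = 23.0 oz
powdered sugar: 8 tbsp × 23/5 = 36.8 tbsp
milk: 1 tsp × 23/5 = 4.6 tsp
maple syrup: 1.5 cup × 23/5 × 322 g/cup ÷ 1000 g/kg ≈ 2.2 kg

plain yogurt: 2300.0 mL; cream cheese: 23.0 oz; powdered sugar: 36.8 tbsp; milk: 4.6 tsp; maple syrup: 2.2 kg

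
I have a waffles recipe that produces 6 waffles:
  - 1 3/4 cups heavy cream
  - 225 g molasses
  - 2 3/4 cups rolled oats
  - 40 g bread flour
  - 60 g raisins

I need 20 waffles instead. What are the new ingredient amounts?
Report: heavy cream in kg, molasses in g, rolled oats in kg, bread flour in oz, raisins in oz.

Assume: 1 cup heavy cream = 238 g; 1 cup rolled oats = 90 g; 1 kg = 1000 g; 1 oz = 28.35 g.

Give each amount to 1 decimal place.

Scaling factor: 20/6 = 10/3.
heavy cream: 1.75 cup × 10/3 × 238 g/cup ÷ 1000 g/kg ≈ 1.4 kg
molasses: 225 g × 10/3 = 750.0 g
rolled oats: 2.75 cup × 10/3 × 90 g/cup ÷ 1000 g/kg ≈ 0.8 kg
bread flour: 40 g × 10/3 ÷ 28.35 g/oz ≈ 4.7 oz
raisins: 60 g × 10/3 ÷ 28.35 g/oz ≈ 7.1 oz

heavy cream: 1.4 kg; molasses: 750.0 g; rolled oats: 0.8 kg; bread flour: 4.7 oz; raisins: 7.1 oz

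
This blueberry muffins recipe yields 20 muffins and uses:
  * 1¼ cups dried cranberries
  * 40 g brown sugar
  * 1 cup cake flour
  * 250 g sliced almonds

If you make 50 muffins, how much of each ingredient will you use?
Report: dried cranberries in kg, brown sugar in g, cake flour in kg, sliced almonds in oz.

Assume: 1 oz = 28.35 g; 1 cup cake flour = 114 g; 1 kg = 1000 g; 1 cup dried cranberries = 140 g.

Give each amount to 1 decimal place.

Scaling factor: 50/20 = 5/2 = 2.5.
dried cranberries: 1.25 cup × 5/2 × 140 g/cup ÷ 1000 g/kg ≈ 0.4 kg
brown sugar: 40 g × 5/2 = 100.0 g
cake flour: 1 cup × 5/2 × 114 g/cup ÷ 1000 g/kg ≈ 0.3 kg
sliced almonds: 250 g × 5/2 ÷ 28.35 g/oz ≈ 22.0 oz

dried cranberries: 0.4 kg; brown sugar: 100.0 g; cake flour: 0.3 kg; sliced almonds: 22.0 oz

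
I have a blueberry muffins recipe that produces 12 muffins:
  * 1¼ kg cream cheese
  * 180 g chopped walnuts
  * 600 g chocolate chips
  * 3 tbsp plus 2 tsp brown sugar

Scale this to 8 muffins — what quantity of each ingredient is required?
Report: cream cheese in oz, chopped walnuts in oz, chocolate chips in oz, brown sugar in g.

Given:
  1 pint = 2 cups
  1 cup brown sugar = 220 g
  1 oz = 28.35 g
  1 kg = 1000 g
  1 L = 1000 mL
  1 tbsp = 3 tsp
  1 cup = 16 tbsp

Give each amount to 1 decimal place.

cream cheese: 29.4 oz; chopped walnuts: 4.2 oz; chocolate chips: 14.1 oz; brown sugar: 33.6 g

Scaling factor: 8/12 = 2/3.
cream cheese: 1.25 kg × 2/3 × 1000 g/kg ÷ 28.35 g/oz ≈ 29.4 oz
chopped walnuts: 180 g × 2/3 ÷ 28.35 g/oz ≈ 4.2 oz
chocolate chips: 600 g × 2/3 ÷ 28.35 g/oz ≈ 14.1 oz
brown sugar: (3 tbsp + 2 tsp = 11/3 tbsp) × 2/3 ÷ 16 tbsp/cup × 220 g/cup ≈ 33.6 g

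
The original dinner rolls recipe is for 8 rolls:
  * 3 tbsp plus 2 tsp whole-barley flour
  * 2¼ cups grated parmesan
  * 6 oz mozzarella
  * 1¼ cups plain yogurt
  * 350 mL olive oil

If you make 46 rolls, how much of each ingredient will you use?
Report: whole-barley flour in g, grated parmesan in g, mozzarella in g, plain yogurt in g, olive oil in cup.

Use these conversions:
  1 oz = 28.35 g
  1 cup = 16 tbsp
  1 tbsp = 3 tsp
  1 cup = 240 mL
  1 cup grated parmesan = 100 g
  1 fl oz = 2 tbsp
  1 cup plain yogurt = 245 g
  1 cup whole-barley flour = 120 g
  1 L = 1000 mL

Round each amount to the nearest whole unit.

whole-barley flour: 158 g; grated parmesan: 1294 g; mozzarella: 978 g; plain yogurt: 1761 g; olive oil: 8 cup

Scaling factor: 46/8 = 23/4 = 5.75.
whole-barley flour: (3 tbsp + 2 tsp = 11/3 tbsp) × 23/4 ÷ 16 tbsp/cup × 120 g/cup ≈ 158 g
grated parmesan: 2.25 cup × 23/4 × 100 g/cup ≈ 1294 g
mozzarella: 6 oz × 23/4 × 28.35 g/oz ≈ 978 g
plain yogurt: 1.25 cup × 23/4 × 245 g/cup ≈ 1761 g
olive oil: 350 mL × 23/4 ÷ 240 mL/cup ≈ 8 cup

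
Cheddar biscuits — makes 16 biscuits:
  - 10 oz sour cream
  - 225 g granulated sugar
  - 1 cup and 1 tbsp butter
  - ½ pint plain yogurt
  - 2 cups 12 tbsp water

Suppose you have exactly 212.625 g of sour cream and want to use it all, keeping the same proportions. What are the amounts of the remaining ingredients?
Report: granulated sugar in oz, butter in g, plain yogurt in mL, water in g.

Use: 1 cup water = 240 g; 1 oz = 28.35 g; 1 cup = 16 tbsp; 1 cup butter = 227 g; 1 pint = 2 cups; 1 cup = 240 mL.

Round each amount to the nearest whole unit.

The original recipe has 283.5 g of sour cream, so the scaling factor is 212.625 ÷ 283.5 = 3/4 = 0.75.
granulated sugar: 225 g × 3/4 ÷ 28.35 g/oz ≈ 6 oz
butter: (1 cup + 1 tbsp = 1.0625 cup) × 3/4 × 227 g/cup ≈ 181 g
plain yogurt: 0.5 pint × 3/4 × 2 cup/pint × 240 mL/cup = 180 mL
water: (2 cup + 12 tbsp = 2.75 cup) × 3/4 × 240 g/cup = 495 g

granulated sugar: 6 oz; butter: 181 g; plain yogurt: 180 mL; water: 495 g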